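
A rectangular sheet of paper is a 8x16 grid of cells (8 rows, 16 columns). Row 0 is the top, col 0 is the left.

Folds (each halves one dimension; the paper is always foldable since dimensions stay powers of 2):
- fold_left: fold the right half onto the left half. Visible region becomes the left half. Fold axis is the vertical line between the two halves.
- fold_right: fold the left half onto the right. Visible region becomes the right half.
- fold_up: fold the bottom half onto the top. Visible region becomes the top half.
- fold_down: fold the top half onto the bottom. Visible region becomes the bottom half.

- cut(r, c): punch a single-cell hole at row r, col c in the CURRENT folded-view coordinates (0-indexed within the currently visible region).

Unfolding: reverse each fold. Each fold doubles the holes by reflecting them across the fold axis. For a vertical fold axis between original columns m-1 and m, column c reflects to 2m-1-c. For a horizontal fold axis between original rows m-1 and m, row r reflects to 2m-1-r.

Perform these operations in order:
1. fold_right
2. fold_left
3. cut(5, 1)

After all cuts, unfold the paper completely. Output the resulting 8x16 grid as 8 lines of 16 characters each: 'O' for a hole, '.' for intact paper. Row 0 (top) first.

Answer: ................
................
................
................
................
.O....O..O....O.
................
................

Derivation:
Op 1 fold_right: fold axis v@8; visible region now rows[0,8) x cols[8,16) = 8x8
Op 2 fold_left: fold axis v@12; visible region now rows[0,8) x cols[8,12) = 8x4
Op 3 cut(5, 1): punch at orig (5,9); cuts so far [(5, 9)]; region rows[0,8) x cols[8,12) = 8x4
Unfold 1 (reflect across v@12): 2 holes -> [(5, 9), (5, 14)]
Unfold 2 (reflect across v@8): 4 holes -> [(5, 1), (5, 6), (5, 9), (5, 14)]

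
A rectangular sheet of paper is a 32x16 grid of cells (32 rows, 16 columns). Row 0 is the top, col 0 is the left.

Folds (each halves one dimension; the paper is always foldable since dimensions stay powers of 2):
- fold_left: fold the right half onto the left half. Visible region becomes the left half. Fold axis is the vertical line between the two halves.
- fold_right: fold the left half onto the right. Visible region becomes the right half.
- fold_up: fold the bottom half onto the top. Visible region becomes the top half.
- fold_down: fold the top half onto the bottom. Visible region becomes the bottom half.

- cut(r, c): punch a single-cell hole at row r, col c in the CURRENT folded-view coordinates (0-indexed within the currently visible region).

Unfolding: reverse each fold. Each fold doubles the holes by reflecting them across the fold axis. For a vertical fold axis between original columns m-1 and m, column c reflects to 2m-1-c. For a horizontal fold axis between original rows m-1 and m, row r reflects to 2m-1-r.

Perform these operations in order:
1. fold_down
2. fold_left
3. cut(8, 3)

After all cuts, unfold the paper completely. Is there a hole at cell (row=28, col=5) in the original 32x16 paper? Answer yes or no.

Op 1 fold_down: fold axis h@16; visible region now rows[16,32) x cols[0,16) = 16x16
Op 2 fold_left: fold axis v@8; visible region now rows[16,32) x cols[0,8) = 16x8
Op 3 cut(8, 3): punch at orig (24,3); cuts so far [(24, 3)]; region rows[16,32) x cols[0,8) = 16x8
Unfold 1 (reflect across v@8): 2 holes -> [(24, 3), (24, 12)]
Unfold 2 (reflect across h@16): 4 holes -> [(7, 3), (7, 12), (24, 3), (24, 12)]
Holes: [(7, 3), (7, 12), (24, 3), (24, 12)]

Answer: no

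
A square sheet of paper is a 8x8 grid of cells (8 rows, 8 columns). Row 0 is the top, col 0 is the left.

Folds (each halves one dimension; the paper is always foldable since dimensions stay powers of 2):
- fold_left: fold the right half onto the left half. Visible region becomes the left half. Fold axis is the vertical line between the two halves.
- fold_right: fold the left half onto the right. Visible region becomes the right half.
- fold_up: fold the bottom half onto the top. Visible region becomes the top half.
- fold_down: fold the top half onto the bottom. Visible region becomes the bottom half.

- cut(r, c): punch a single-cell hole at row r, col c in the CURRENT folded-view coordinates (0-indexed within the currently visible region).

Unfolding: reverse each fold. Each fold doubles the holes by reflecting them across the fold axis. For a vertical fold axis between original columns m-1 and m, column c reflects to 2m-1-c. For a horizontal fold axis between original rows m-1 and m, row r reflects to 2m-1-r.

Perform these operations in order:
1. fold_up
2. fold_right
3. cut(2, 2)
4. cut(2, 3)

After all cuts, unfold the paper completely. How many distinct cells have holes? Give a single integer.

Op 1 fold_up: fold axis h@4; visible region now rows[0,4) x cols[0,8) = 4x8
Op 2 fold_right: fold axis v@4; visible region now rows[0,4) x cols[4,8) = 4x4
Op 3 cut(2, 2): punch at orig (2,6); cuts so far [(2, 6)]; region rows[0,4) x cols[4,8) = 4x4
Op 4 cut(2, 3): punch at orig (2,7); cuts so far [(2, 6), (2, 7)]; region rows[0,4) x cols[4,8) = 4x4
Unfold 1 (reflect across v@4): 4 holes -> [(2, 0), (2, 1), (2, 6), (2, 7)]
Unfold 2 (reflect across h@4): 8 holes -> [(2, 0), (2, 1), (2, 6), (2, 7), (5, 0), (5, 1), (5, 6), (5, 7)]

Answer: 8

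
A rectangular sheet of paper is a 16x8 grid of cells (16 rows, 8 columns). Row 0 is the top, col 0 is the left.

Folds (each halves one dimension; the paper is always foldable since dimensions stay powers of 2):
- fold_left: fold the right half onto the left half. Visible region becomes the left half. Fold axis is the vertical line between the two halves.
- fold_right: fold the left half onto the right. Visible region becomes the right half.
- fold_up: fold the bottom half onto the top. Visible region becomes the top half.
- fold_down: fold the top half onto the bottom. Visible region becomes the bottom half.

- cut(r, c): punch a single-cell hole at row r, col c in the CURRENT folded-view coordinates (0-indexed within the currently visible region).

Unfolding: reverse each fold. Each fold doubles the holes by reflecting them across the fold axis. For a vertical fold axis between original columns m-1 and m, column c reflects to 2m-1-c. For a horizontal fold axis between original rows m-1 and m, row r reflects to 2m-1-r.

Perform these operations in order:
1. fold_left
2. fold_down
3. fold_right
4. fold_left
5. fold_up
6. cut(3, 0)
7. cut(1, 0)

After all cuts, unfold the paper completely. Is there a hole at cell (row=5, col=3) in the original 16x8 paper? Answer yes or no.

Op 1 fold_left: fold axis v@4; visible region now rows[0,16) x cols[0,4) = 16x4
Op 2 fold_down: fold axis h@8; visible region now rows[8,16) x cols[0,4) = 8x4
Op 3 fold_right: fold axis v@2; visible region now rows[8,16) x cols[2,4) = 8x2
Op 4 fold_left: fold axis v@3; visible region now rows[8,16) x cols[2,3) = 8x1
Op 5 fold_up: fold axis h@12; visible region now rows[8,12) x cols[2,3) = 4x1
Op 6 cut(3, 0): punch at orig (11,2); cuts so far [(11, 2)]; region rows[8,12) x cols[2,3) = 4x1
Op 7 cut(1, 0): punch at orig (9,2); cuts so far [(9, 2), (11, 2)]; region rows[8,12) x cols[2,3) = 4x1
Unfold 1 (reflect across h@12): 4 holes -> [(9, 2), (11, 2), (12, 2), (14, 2)]
Unfold 2 (reflect across v@3): 8 holes -> [(9, 2), (9, 3), (11, 2), (11, 3), (12, 2), (12, 3), (14, 2), (14, 3)]
Unfold 3 (reflect across v@2): 16 holes -> [(9, 0), (9, 1), (9, 2), (9, 3), (11, 0), (11, 1), (11, 2), (11, 3), (12, 0), (12, 1), (12, 2), (12, 3), (14, 0), (14, 1), (14, 2), (14, 3)]
Unfold 4 (reflect across h@8): 32 holes -> [(1, 0), (1, 1), (1, 2), (1, 3), (3, 0), (3, 1), (3, 2), (3, 3), (4, 0), (4, 1), (4, 2), (4, 3), (6, 0), (6, 1), (6, 2), (6, 3), (9, 0), (9, 1), (9, 2), (9, 3), (11, 0), (11, 1), (11, 2), (11, 3), (12, 0), (12, 1), (12, 2), (12, 3), (14, 0), (14, 1), (14, 2), (14, 3)]
Unfold 5 (reflect across v@4): 64 holes -> [(1, 0), (1, 1), (1, 2), (1, 3), (1, 4), (1, 5), (1, 6), (1, 7), (3, 0), (3, 1), (3, 2), (3, 3), (3, 4), (3, 5), (3, 6), (3, 7), (4, 0), (4, 1), (4, 2), (4, 3), (4, 4), (4, 5), (4, 6), (4, 7), (6, 0), (6, 1), (6, 2), (6, 3), (6, 4), (6, 5), (6, 6), (6, 7), (9, 0), (9, 1), (9, 2), (9, 3), (9, 4), (9, 5), (9, 6), (9, 7), (11, 0), (11, 1), (11, 2), (11, 3), (11, 4), (11, 5), (11, 6), (11, 7), (12, 0), (12, 1), (12, 2), (12, 3), (12, 4), (12, 5), (12, 6), (12, 7), (14, 0), (14, 1), (14, 2), (14, 3), (14, 4), (14, 5), (14, 6), (14, 7)]
Holes: [(1, 0), (1, 1), (1, 2), (1, 3), (1, 4), (1, 5), (1, 6), (1, 7), (3, 0), (3, 1), (3, 2), (3, 3), (3, 4), (3, 5), (3, 6), (3, 7), (4, 0), (4, 1), (4, 2), (4, 3), (4, 4), (4, 5), (4, 6), (4, 7), (6, 0), (6, 1), (6, 2), (6, 3), (6, 4), (6, 5), (6, 6), (6, 7), (9, 0), (9, 1), (9, 2), (9, 3), (9, 4), (9, 5), (9, 6), (9, 7), (11, 0), (11, 1), (11, 2), (11, 3), (11, 4), (11, 5), (11, 6), (11, 7), (12, 0), (12, 1), (12, 2), (12, 3), (12, 4), (12, 5), (12, 6), (12, 7), (14, 0), (14, 1), (14, 2), (14, 3), (14, 4), (14, 5), (14, 6), (14, 7)]

Answer: no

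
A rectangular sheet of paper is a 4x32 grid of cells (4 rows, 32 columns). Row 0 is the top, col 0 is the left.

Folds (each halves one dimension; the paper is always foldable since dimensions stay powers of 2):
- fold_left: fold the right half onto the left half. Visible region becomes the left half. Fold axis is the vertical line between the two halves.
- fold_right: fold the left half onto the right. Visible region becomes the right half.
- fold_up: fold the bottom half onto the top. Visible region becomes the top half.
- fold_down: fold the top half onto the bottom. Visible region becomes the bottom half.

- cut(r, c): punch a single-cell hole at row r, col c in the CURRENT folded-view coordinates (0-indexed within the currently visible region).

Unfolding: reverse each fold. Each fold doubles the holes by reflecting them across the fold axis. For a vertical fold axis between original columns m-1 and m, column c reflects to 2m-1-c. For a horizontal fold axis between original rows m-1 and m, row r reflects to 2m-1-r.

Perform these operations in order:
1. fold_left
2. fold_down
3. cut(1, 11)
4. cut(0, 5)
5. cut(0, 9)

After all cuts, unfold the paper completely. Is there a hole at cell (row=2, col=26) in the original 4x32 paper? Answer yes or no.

Op 1 fold_left: fold axis v@16; visible region now rows[0,4) x cols[0,16) = 4x16
Op 2 fold_down: fold axis h@2; visible region now rows[2,4) x cols[0,16) = 2x16
Op 3 cut(1, 11): punch at orig (3,11); cuts so far [(3, 11)]; region rows[2,4) x cols[0,16) = 2x16
Op 4 cut(0, 5): punch at orig (2,5); cuts so far [(2, 5), (3, 11)]; region rows[2,4) x cols[0,16) = 2x16
Op 5 cut(0, 9): punch at orig (2,9); cuts so far [(2, 5), (2, 9), (3, 11)]; region rows[2,4) x cols[0,16) = 2x16
Unfold 1 (reflect across h@2): 6 holes -> [(0, 11), (1, 5), (1, 9), (2, 5), (2, 9), (3, 11)]
Unfold 2 (reflect across v@16): 12 holes -> [(0, 11), (0, 20), (1, 5), (1, 9), (1, 22), (1, 26), (2, 5), (2, 9), (2, 22), (2, 26), (3, 11), (3, 20)]
Holes: [(0, 11), (0, 20), (1, 5), (1, 9), (1, 22), (1, 26), (2, 5), (2, 9), (2, 22), (2, 26), (3, 11), (3, 20)]

Answer: yes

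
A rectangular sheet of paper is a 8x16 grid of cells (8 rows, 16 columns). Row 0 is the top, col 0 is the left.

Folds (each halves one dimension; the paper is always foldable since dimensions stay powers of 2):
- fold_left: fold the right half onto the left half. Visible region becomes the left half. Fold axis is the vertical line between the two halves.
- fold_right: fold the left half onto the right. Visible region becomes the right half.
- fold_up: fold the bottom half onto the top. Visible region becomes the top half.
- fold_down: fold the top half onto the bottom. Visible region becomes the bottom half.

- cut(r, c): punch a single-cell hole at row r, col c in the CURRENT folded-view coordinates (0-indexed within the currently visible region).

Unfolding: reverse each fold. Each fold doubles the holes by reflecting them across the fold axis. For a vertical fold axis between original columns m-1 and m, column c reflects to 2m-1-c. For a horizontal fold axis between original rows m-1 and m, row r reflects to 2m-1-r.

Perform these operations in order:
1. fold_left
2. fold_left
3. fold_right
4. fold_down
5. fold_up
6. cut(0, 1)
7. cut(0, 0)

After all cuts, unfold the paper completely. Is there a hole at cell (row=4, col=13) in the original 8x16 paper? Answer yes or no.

Op 1 fold_left: fold axis v@8; visible region now rows[0,8) x cols[0,8) = 8x8
Op 2 fold_left: fold axis v@4; visible region now rows[0,8) x cols[0,4) = 8x4
Op 3 fold_right: fold axis v@2; visible region now rows[0,8) x cols[2,4) = 8x2
Op 4 fold_down: fold axis h@4; visible region now rows[4,8) x cols[2,4) = 4x2
Op 5 fold_up: fold axis h@6; visible region now rows[4,6) x cols[2,4) = 2x2
Op 6 cut(0, 1): punch at orig (4,3); cuts so far [(4, 3)]; region rows[4,6) x cols[2,4) = 2x2
Op 7 cut(0, 0): punch at orig (4,2); cuts so far [(4, 2), (4, 3)]; region rows[4,6) x cols[2,4) = 2x2
Unfold 1 (reflect across h@6): 4 holes -> [(4, 2), (4, 3), (7, 2), (7, 3)]
Unfold 2 (reflect across h@4): 8 holes -> [(0, 2), (0, 3), (3, 2), (3, 3), (4, 2), (4, 3), (7, 2), (7, 3)]
Unfold 3 (reflect across v@2): 16 holes -> [(0, 0), (0, 1), (0, 2), (0, 3), (3, 0), (3, 1), (3, 2), (3, 3), (4, 0), (4, 1), (4, 2), (4, 3), (7, 0), (7, 1), (7, 2), (7, 3)]
Unfold 4 (reflect across v@4): 32 holes -> [(0, 0), (0, 1), (0, 2), (0, 3), (0, 4), (0, 5), (0, 6), (0, 7), (3, 0), (3, 1), (3, 2), (3, 3), (3, 4), (3, 5), (3, 6), (3, 7), (4, 0), (4, 1), (4, 2), (4, 3), (4, 4), (4, 5), (4, 6), (4, 7), (7, 0), (7, 1), (7, 2), (7, 3), (7, 4), (7, 5), (7, 6), (7, 7)]
Unfold 5 (reflect across v@8): 64 holes -> [(0, 0), (0, 1), (0, 2), (0, 3), (0, 4), (0, 5), (0, 6), (0, 7), (0, 8), (0, 9), (0, 10), (0, 11), (0, 12), (0, 13), (0, 14), (0, 15), (3, 0), (3, 1), (3, 2), (3, 3), (3, 4), (3, 5), (3, 6), (3, 7), (3, 8), (3, 9), (3, 10), (3, 11), (3, 12), (3, 13), (3, 14), (3, 15), (4, 0), (4, 1), (4, 2), (4, 3), (4, 4), (4, 5), (4, 6), (4, 7), (4, 8), (4, 9), (4, 10), (4, 11), (4, 12), (4, 13), (4, 14), (4, 15), (7, 0), (7, 1), (7, 2), (7, 3), (7, 4), (7, 5), (7, 6), (7, 7), (7, 8), (7, 9), (7, 10), (7, 11), (7, 12), (7, 13), (7, 14), (7, 15)]
Holes: [(0, 0), (0, 1), (0, 2), (0, 3), (0, 4), (0, 5), (0, 6), (0, 7), (0, 8), (0, 9), (0, 10), (0, 11), (0, 12), (0, 13), (0, 14), (0, 15), (3, 0), (3, 1), (3, 2), (3, 3), (3, 4), (3, 5), (3, 6), (3, 7), (3, 8), (3, 9), (3, 10), (3, 11), (3, 12), (3, 13), (3, 14), (3, 15), (4, 0), (4, 1), (4, 2), (4, 3), (4, 4), (4, 5), (4, 6), (4, 7), (4, 8), (4, 9), (4, 10), (4, 11), (4, 12), (4, 13), (4, 14), (4, 15), (7, 0), (7, 1), (7, 2), (7, 3), (7, 4), (7, 5), (7, 6), (7, 7), (7, 8), (7, 9), (7, 10), (7, 11), (7, 12), (7, 13), (7, 14), (7, 15)]

Answer: yes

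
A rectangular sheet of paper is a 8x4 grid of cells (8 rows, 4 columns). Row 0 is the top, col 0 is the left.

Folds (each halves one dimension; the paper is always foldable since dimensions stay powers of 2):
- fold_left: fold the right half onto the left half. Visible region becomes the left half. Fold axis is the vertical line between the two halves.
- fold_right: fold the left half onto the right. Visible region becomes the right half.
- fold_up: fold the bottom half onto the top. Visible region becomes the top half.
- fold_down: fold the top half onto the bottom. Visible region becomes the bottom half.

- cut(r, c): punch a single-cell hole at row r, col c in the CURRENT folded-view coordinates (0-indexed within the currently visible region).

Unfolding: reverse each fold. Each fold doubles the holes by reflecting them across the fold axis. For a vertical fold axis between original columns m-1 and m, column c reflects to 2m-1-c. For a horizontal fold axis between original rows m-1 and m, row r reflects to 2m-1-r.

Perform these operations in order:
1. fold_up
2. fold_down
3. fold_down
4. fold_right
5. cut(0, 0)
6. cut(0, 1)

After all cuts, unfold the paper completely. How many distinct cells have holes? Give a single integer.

Op 1 fold_up: fold axis h@4; visible region now rows[0,4) x cols[0,4) = 4x4
Op 2 fold_down: fold axis h@2; visible region now rows[2,4) x cols[0,4) = 2x4
Op 3 fold_down: fold axis h@3; visible region now rows[3,4) x cols[0,4) = 1x4
Op 4 fold_right: fold axis v@2; visible region now rows[3,4) x cols[2,4) = 1x2
Op 5 cut(0, 0): punch at orig (3,2); cuts so far [(3, 2)]; region rows[3,4) x cols[2,4) = 1x2
Op 6 cut(0, 1): punch at orig (3,3); cuts so far [(3, 2), (3, 3)]; region rows[3,4) x cols[2,4) = 1x2
Unfold 1 (reflect across v@2): 4 holes -> [(3, 0), (3, 1), (3, 2), (3, 3)]
Unfold 2 (reflect across h@3): 8 holes -> [(2, 0), (2, 1), (2, 2), (2, 3), (3, 0), (3, 1), (3, 2), (3, 3)]
Unfold 3 (reflect across h@2): 16 holes -> [(0, 0), (0, 1), (0, 2), (0, 3), (1, 0), (1, 1), (1, 2), (1, 3), (2, 0), (2, 1), (2, 2), (2, 3), (3, 0), (3, 1), (3, 2), (3, 3)]
Unfold 4 (reflect across h@4): 32 holes -> [(0, 0), (0, 1), (0, 2), (0, 3), (1, 0), (1, 1), (1, 2), (1, 3), (2, 0), (2, 1), (2, 2), (2, 3), (3, 0), (3, 1), (3, 2), (3, 3), (4, 0), (4, 1), (4, 2), (4, 3), (5, 0), (5, 1), (5, 2), (5, 3), (6, 0), (6, 1), (6, 2), (6, 3), (7, 0), (7, 1), (7, 2), (7, 3)]

Answer: 32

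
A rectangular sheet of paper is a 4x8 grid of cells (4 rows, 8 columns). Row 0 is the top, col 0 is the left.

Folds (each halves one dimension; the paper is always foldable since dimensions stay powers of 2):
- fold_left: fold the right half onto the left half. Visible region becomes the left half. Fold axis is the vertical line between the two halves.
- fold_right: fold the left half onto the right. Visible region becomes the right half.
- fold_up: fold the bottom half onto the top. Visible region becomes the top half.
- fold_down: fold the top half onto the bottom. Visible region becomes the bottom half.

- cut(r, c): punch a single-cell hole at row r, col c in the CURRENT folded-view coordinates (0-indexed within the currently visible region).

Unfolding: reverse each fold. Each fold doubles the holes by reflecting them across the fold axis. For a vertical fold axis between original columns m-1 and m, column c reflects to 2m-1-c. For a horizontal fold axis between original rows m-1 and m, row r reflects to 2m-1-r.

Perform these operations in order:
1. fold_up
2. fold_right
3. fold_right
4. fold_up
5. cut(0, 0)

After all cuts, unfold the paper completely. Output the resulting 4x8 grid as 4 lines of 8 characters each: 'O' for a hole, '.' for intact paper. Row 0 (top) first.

Answer: .OO..OO.
.OO..OO.
.OO..OO.
.OO..OO.

Derivation:
Op 1 fold_up: fold axis h@2; visible region now rows[0,2) x cols[0,8) = 2x8
Op 2 fold_right: fold axis v@4; visible region now rows[0,2) x cols[4,8) = 2x4
Op 3 fold_right: fold axis v@6; visible region now rows[0,2) x cols[6,8) = 2x2
Op 4 fold_up: fold axis h@1; visible region now rows[0,1) x cols[6,8) = 1x2
Op 5 cut(0, 0): punch at orig (0,6); cuts so far [(0, 6)]; region rows[0,1) x cols[6,8) = 1x2
Unfold 1 (reflect across h@1): 2 holes -> [(0, 6), (1, 6)]
Unfold 2 (reflect across v@6): 4 holes -> [(0, 5), (0, 6), (1, 5), (1, 6)]
Unfold 3 (reflect across v@4): 8 holes -> [(0, 1), (0, 2), (0, 5), (0, 6), (1, 1), (1, 2), (1, 5), (1, 6)]
Unfold 4 (reflect across h@2): 16 holes -> [(0, 1), (0, 2), (0, 5), (0, 6), (1, 1), (1, 2), (1, 5), (1, 6), (2, 1), (2, 2), (2, 5), (2, 6), (3, 1), (3, 2), (3, 5), (3, 6)]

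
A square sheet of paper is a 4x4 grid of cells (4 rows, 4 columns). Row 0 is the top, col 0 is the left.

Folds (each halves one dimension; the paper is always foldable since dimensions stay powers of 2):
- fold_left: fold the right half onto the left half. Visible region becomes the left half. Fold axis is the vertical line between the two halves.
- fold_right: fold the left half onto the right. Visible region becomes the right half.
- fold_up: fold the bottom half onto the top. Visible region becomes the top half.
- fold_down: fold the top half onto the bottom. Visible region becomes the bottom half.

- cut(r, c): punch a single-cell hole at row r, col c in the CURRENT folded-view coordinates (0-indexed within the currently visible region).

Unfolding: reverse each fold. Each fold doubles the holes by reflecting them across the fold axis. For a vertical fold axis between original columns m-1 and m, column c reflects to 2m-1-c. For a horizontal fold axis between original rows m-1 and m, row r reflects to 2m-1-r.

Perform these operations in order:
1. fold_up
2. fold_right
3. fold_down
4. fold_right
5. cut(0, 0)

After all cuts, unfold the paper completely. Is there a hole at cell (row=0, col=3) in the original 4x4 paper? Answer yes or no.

Answer: yes

Derivation:
Op 1 fold_up: fold axis h@2; visible region now rows[0,2) x cols[0,4) = 2x4
Op 2 fold_right: fold axis v@2; visible region now rows[0,2) x cols[2,4) = 2x2
Op 3 fold_down: fold axis h@1; visible region now rows[1,2) x cols[2,4) = 1x2
Op 4 fold_right: fold axis v@3; visible region now rows[1,2) x cols[3,4) = 1x1
Op 5 cut(0, 0): punch at orig (1,3); cuts so far [(1, 3)]; region rows[1,2) x cols[3,4) = 1x1
Unfold 1 (reflect across v@3): 2 holes -> [(1, 2), (1, 3)]
Unfold 2 (reflect across h@1): 4 holes -> [(0, 2), (0, 3), (1, 2), (1, 3)]
Unfold 3 (reflect across v@2): 8 holes -> [(0, 0), (0, 1), (0, 2), (0, 3), (1, 0), (1, 1), (1, 2), (1, 3)]
Unfold 4 (reflect across h@2): 16 holes -> [(0, 0), (0, 1), (0, 2), (0, 3), (1, 0), (1, 1), (1, 2), (1, 3), (2, 0), (2, 1), (2, 2), (2, 3), (3, 0), (3, 1), (3, 2), (3, 3)]
Holes: [(0, 0), (0, 1), (0, 2), (0, 3), (1, 0), (1, 1), (1, 2), (1, 3), (2, 0), (2, 1), (2, 2), (2, 3), (3, 0), (3, 1), (3, 2), (3, 3)]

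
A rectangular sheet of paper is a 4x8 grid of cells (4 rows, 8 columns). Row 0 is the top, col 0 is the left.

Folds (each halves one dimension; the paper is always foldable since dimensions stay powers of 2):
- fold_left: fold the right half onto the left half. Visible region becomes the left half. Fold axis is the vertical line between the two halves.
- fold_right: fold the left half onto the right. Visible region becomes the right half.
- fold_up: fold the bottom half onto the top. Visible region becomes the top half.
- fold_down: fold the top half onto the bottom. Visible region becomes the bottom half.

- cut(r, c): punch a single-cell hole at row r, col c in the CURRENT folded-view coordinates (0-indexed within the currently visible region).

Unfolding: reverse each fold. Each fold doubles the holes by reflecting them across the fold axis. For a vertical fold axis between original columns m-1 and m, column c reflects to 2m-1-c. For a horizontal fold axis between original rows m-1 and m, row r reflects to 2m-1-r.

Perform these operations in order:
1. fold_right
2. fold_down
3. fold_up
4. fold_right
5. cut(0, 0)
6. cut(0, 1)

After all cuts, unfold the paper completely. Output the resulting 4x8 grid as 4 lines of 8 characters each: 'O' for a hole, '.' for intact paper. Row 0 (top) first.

Op 1 fold_right: fold axis v@4; visible region now rows[0,4) x cols[4,8) = 4x4
Op 2 fold_down: fold axis h@2; visible region now rows[2,4) x cols[4,8) = 2x4
Op 3 fold_up: fold axis h@3; visible region now rows[2,3) x cols[4,8) = 1x4
Op 4 fold_right: fold axis v@6; visible region now rows[2,3) x cols[6,8) = 1x2
Op 5 cut(0, 0): punch at orig (2,6); cuts so far [(2, 6)]; region rows[2,3) x cols[6,8) = 1x2
Op 6 cut(0, 1): punch at orig (2,7); cuts so far [(2, 6), (2, 7)]; region rows[2,3) x cols[6,8) = 1x2
Unfold 1 (reflect across v@6): 4 holes -> [(2, 4), (2, 5), (2, 6), (2, 7)]
Unfold 2 (reflect across h@3): 8 holes -> [(2, 4), (2, 5), (2, 6), (2, 7), (3, 4), (3, 5), (3, 6), (3, 7)]
Unfold 3 (reflect across h@2): 16 holes -> [(0, 4), (0, 5), (0, 6), (0, 7), (1, 4), (1, 5), (1, 6), (1, 7), (2, 4), (2, 5), (2, 6), (2, 7), (3, 4), (3, 5), (3, 6), (3, 7)]
Unfold 4 (reflect across v@4): 32 holes -> [(0, 0), (0, 1), (0, 2), (0, 3), (0, 4), (0, 5), (0, 6), (0, 7), (1, 0), (1, 1), (1, 2), (1, 3), (1, 4), (1, 5), (1, 6), (1, 7), (2, 0), (2, 1), (2, 2), (2, 3), (2, 4), (2, 5), (2, 6), (2, 7), (3, 0), (3, 1), (3, 2), (3, 3), (3, 4), (3, 5), (3, 6), (3, 7)]

Answer: OOOOOOOO
OOOOOOOO
OOOOOOOO
OOOOOOOO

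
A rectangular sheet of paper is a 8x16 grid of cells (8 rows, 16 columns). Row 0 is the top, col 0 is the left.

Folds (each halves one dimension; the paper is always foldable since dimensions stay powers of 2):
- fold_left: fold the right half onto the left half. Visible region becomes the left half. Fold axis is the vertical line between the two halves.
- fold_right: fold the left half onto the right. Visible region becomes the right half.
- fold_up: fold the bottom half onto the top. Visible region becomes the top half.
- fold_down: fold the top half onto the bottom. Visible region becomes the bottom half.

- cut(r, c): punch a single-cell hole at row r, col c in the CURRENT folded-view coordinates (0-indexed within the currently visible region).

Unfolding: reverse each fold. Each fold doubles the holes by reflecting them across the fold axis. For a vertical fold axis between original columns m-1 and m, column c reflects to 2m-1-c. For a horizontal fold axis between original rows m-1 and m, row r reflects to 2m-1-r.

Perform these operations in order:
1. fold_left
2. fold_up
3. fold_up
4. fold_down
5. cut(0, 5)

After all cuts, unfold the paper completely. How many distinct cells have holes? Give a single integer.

Op 1 fold_left: fold axis v@8; visible region now rows[0,8) x cols[0,8) = 8x8
Op 2 fold_up: fold axis h@4; visible region now rows[0,4) x cols[0,8) = 4x8
Op 3 fold_up: fold axis h@2; visible region now rows[0,2) x cols[0,8) = 2x8
Op 4 fold_down: fold axis h@1; visible region now rows[1,2) x cols[0,8) = 1x8
Op 5 cut(0, 5): punch at orig (1,5); cuts so far [(1, 5)]; region rows[1,2) x cols[0,8) = 1x8
Unfold 1 (reflect across h@1): 2 holes -> [(0, 5), (1, 5)]
Unfold 2 (reflect across h@2): 4 holes -> [(0, 5), (1, 5), (2, 5), (3, 5)]
Unfold 3 (reflect across h@4): 8 holes -> [(0, 5), (1, 5), (2, 5), (3, 5), (4, 5), (5, 5), (6, 5), (7, 5)]
Unfold 4 (reflect across v@8): 16 holes -> [(0, 5), (0, 10), (1, 5), (1, 10), (2, 5), (2, 10), (3, 5), (3, 10), (4, 5), (4, 10), (5, 5), (5, 10), (6, 5), (6, 10), (7, 5), (7, 10)]

Answer: 16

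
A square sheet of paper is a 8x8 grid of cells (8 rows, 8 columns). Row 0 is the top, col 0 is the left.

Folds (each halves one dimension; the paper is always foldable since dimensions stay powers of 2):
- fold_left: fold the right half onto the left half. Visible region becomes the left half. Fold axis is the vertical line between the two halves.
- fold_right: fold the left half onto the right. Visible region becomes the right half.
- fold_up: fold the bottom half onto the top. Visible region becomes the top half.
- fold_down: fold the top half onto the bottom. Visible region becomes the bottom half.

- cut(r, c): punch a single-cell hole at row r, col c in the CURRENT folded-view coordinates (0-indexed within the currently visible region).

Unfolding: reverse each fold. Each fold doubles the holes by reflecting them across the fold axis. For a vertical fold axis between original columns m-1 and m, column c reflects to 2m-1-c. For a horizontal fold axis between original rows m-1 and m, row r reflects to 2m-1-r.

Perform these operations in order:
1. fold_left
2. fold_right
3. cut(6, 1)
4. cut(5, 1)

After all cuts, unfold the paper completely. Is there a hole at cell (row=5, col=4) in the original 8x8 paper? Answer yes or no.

Op 1 fold_left: fold axis v@4; visible region now rows[0,8) x cols[0,4) = 8x4
Op 2 fold_right: fold axis v@2; visible region now rows[0,8) x cols[2,4) = 8x2
Op 3 cut(6, 1): punch at orig (6,3); cuts so far [(6, 3)]; region rows[0,8) x cols[2,4) = 8x2
Op 4 cut(5, 1): punch at orig (5,3); cuts so far [(5, 3), (6, 3)]; region rows[0,8) x cols[2,4) = 8x2
Unfold 1 (reflect across v@2): 4 holes -> [(5, 0), (5, 3), (6, 0), (6, 3)]
Unfold 2 (reflect across v@4): 8 holes -> [(5, 0), (5, 3), (5, 4), (5, 7), (6, 0), (6, 3), (6, 4), (6, 7)]
Holes: [(5, 0), (5, 3), (5, 4), (5, 7), (6, 0), (6, 3), (6, 4), (6, 7)]

Answer: yes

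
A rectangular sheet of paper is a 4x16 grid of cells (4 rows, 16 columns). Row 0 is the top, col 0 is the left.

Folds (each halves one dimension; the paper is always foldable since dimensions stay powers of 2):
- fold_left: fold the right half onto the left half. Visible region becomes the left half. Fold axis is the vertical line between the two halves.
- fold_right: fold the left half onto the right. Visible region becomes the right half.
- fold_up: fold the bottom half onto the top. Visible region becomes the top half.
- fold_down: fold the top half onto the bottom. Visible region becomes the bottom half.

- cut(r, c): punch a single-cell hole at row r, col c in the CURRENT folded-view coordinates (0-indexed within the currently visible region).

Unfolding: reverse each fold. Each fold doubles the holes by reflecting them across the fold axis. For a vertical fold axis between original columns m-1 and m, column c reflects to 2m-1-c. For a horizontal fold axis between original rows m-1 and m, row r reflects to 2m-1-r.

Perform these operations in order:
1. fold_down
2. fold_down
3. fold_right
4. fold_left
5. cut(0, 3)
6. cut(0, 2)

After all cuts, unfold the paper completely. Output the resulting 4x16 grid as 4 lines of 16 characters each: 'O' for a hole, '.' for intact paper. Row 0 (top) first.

Op 1 fold_down: fold axis h@2; visible region now rows[2,4) x cols[0,16) = 2x16
Op 2 fold_down: fold axis h@3; visible region now rows[3,4) x cols[0,16) = 1x16
Op 3 fold_right: fold axis v@8; visible region now rows[3,4) x cols[8,16) = 1x8
Op 4 fold_left: fold axis v@12; visible region now rows[3,4) x cols[8,12) = 1x4
Op 5 cut(0, 3): punch at orig (3,11); cuts so far [(3, 11)]; region rows[3,4) x cols[8,12) = 1x4
Op 6 cut(0, 2): punch at orig (3,10); cuts so far [(3, 10), (3, 11)]; region rows[3,4) x cols[8,12) = 1x4
Unfold 1 (reflect across v@12): 4 holes -> [(3, 10), (3, 11), (3, 12), (3, 13)]
Unfold 2 (reflect across v@8): 8 holes -> [(3, 2), (3, 3), (3, 4), (3, 5), (3, 10), (3, 11), (3, 12), (3, 13)]
Unfold 3 (reflect across h@3): 16 holes -> [(2, 2), (2, 3), (2, 4), (2, 5), (2, 10), (2, 11), (2, 12), (2, 13), (3, 2), (3, 3), (3, 4), (3, 5), (3, 10), (3, 11), (3, 12), (3, 13)]
Unfold 4 (reflect across h@2): 32 holes -> [(0, 2), (0, 3), (0, 4), (0, 5), (0, 10), (0, 11), (0, 12), (0, 13), (1, 2), (1, 3), (1, 4), (1, 5), (1, 10), (1, 11), (1, 12), (1, 13), (2, 2), (2, 3), (2, 4), (2, 5), (2, 10), (2, 11), (2, 12), (2, 13), (3, 2), (3, 3), (3, 4), (3, 5), (3, 10), (3, 11), (3, 12), (3, 13)]

Answer: ..OOOO....OOOO..
..OOOO....OOOO..
..OOOO....OOOO..
..OOOO....OOOO..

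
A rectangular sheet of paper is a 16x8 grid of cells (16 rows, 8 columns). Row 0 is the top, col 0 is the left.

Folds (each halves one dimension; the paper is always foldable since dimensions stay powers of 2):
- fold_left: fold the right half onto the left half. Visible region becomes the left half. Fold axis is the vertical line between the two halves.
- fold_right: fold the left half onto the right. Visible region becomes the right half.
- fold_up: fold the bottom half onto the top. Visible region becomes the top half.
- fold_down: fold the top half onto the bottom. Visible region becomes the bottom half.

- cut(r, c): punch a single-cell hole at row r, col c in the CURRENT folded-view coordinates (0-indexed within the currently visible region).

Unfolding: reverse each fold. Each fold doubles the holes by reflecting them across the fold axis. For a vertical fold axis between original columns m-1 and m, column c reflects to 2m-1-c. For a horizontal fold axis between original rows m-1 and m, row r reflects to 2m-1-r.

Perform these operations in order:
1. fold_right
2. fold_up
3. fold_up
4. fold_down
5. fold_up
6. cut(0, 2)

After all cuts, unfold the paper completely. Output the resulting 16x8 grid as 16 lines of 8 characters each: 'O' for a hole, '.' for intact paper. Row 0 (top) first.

Answer: .O....O.
.O....O.
.O....O.
.O....O.
.O....O.
.O....O.
.O....O.
.O....O.
.O....O.
.O....O.
.O....O.
.O....O.
.O....O.
.O....O.
.O....O.
.O....O.

Derivation:
Op 1 fold_right: fold axis v@4; visible region now rows[0,16) x cols[4,8) = 16x4
Op 2 fold_up: fold axis h@8; visible region now rows[0,8) x cols[4,8) = 8x4
Op 3 fold_up: fold axis h@4; visible region now rows[0,4) x cols[4,8) = 4x4
Op 4 fold_down: fold axis h@2; visible region now rows[2,4) x cols[4,8) = 2x4
Op 5 fold_up: fold axis h@3; visible region now rows[2,3) x cols[4,8) = 1x4
Op 6 cut(0, 2): punch at orig (2,6); cuts so far [(2, 6)]; region rows[2,3) x cols[4,8) = 1x4
Unfold 1 (reflect across h@3): 2 holes -> [(2, 6), (3, 6)]
Unfold 2 (reflect across h@2): 4 holes -> [(0, 6), (1, 6), (2, 6), (3, 6)]
Unfold 3 (reflect across h@4): 8 holes -> [(0, 6), (1, 6), (2, 6), (3, 6), (4, 6), (5, 6), (6, 6), (7, 6)]
Unfold 4 (reflect across h@8): 16 holes -> [(0, 6), (1, 6), (2, 6), (3, 6), (4, 6), (5, 6), (6, 6), (7, 6), (8, 6), (9, 6), (10, 6), (11, 6), (12, 6), (13, 6), (14, 6), (15, 6)]
Unfold 5 (reflect across v@4): 32 holes -> [(0, 1), (0, 6), (1, 1), (1, 6), (2, 1), (2, 6), (3, 1), (3, 6), (4, 1), (4, 6), (5, 1), (5, 6), (6, 1), (6, 6), (7, 1), (7, 6), (8, 1), (8, 6), (9, 1), (9, 6), (10, 1), (10, 6), (11, 1), (11, 6), (12, 1), (12, 6), (13, 1), (13, 6), (14, 1), (14, 6), (15, 1), (15, 6)]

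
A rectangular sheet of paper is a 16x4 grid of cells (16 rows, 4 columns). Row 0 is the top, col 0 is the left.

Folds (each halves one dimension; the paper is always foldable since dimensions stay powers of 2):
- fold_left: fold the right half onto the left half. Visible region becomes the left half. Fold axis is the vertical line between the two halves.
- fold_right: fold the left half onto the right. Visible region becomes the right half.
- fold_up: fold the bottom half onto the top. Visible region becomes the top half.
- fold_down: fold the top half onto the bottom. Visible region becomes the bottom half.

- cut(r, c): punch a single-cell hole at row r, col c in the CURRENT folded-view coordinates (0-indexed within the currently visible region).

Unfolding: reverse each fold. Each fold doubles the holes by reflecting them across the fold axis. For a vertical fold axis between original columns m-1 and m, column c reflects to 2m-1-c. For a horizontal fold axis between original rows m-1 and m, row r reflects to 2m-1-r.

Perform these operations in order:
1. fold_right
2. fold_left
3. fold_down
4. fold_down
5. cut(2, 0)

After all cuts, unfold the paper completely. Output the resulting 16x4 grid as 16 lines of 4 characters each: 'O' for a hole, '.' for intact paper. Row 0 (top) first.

Answer: ....
OOOO
....
....
....
....
OOOO
....
....
OOOO
....
....
....
....
OOOO
....

Derivation:
Op 1 fold_right: fold axis v@2; visible region now rows[0,16) x cols[2,4) = 16x2
Op 2 fold_left: fold axis v@3; visible region now rows[0,16) x cols[2,3) = 16x1
Op 3 fold_down: fold axis h@8; visible region now rows[8,16) x cols[2,3) = 8x1
Op 4 fold_down: fold axis h@12; visible region now rows[12,16) x cols[2,3) = 4x1
Op 5 cut(2, 0): punch at orig (14,2); cuts so far [(14, 2)]; region rows[12,16) x cols[2,3) = 4x1
Unfold 1 (reflect across h@12): 2 holes -> [(9, 2), (14, 2)]
Unfold 2 (reflect across h@8): 4 holes -> [(1, 2), (6, 2), (9, 2), (14, 2)]
Unfold 3 (reflect across v@3): 8 holes -> [(1, 2), (1, 3), (6, 2), (6, 3), (9, 2), (9, 3), (14, 2), (14, 3)]
Unfold 4 (reflect across v@2): 16 holes -> [(1, 0), (1, 1), (1, 2), (1, 3), (6, 0), (6, 1), (6, 2), (6, 3), (9, 0), (9, 1), (9, 2), (9, 3), (14, 0), (14, 1), (14, 2), (14, 3)]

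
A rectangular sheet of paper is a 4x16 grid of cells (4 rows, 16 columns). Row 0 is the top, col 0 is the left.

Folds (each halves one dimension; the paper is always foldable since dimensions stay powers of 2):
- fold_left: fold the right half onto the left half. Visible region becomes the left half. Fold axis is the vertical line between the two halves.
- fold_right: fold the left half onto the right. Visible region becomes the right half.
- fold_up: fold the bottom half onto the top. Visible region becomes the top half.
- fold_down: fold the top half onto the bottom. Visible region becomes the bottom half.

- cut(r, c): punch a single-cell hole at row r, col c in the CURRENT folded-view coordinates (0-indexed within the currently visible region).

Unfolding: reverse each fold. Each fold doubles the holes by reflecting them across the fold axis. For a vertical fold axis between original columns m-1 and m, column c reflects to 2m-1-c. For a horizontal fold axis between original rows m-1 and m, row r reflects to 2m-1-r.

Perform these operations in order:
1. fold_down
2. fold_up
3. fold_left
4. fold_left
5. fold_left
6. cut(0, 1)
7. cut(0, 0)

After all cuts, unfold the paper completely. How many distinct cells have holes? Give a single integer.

Answer: 64

Derivation:
Op 1 fold_down: fold axis h@2; visible region now rows[2,4) x cols[0,16) = 2x16
Op 2 fold_up: fold axis h@3; visible region now rows[2,3) x cols[0,16) = 1x16
Op 3 fold_left: fold axis v@8; visible region now rows[2,3) x cols[0,8) = 1x8
Op 4 fold_left: fold axis v@4; visible region now rows[2,3) x cols[0,4) = 1x4
Op 5 fold_left: fold axis v@2; visible region now rows[2,3) x cols[0,2) = 1x2
Op 6 cut(0, 1): punch at orig (2,1); cuts so far [(2, 1)]; region rows[2,3) x cols[0,2) = 1x2
Op 7 cut(0, 0): punch at orig (2,0); cuts so far [(2, 0), (2, 1)]; region rows[2,3) x cols[0,2) = 1x2
Unfold 1 (reflect across v@2): 4 holes -> [(2, 0), (2, 1), (2, 2), (2, 3)]
Unfold 2 (reflect across v@4): 8 holes -> [(2, 0), (2, 1), (2, 2), (2, 3), (2, 4), (2, 5), (2, 6), (2, 7)]
Unfold 3 (reflect across v@8): 16 holes -> [(2, 0), (2, 1), (2, 2), (2, 3), (2, 4), (2, 5), (2, 6), (2, 7), (2, 8), (2, 9), (2, 10), (2, 11), (2, 12), (2, 13), (2, 14), (2, 15)]
Unfold 4 (reflect across h@3): 32 holes -> [(2, 0), (2, 1), (2, 2), (2, 3), (2, 4), (2, 5), (2, 6), (2, 7), (2, 8), (2, 9), (2, 10), (2, 11), (2, 12), (2, 13), (2, 14), (2, 15), (3, 0), (3, 1), (3, 2), (3, 3), (3, 4), (3, 5), (3, 6), (3, 7), (3, 8), (3, 9), (3, 10), (3, 11), (3, 12), (3, 13), (3, 14), (3, 15)]
Unfold 5 (reflect across h@2): 64 holes -> [(0, 0), (0, 1), (0, 2), (0, 3), (0, 4), (0, 5), (0, 6), (0, 7), (0, 8), (0, 9), (0, 10), (0, 11), (0, 12), (0, 13), (0, 14), (0, 15), (1, 0), (1, 1), (1, 2), (1, 3), (1, 4), (1, 5), (1, 6), (1, 7), (1, 8), (1, 9), (1, 10), (1, 11), (1, 12), (1, 13), (1, 14), (1, 15), (2, 0), (2, 1), (2, 2), (2, 3), (2, 4), (2, 5), (2, 6), (2, 7), (2, 8), (2, 9), (2, 10), (2, 11), (2, 12), (2, 13), (2, 14), (2, 15), (3, 0), (3, 1), (3, 2), (3, 3), (3, 4), (3, 5), (3, 6), (3, 7), (3, 8), (3, 9), (3, 10), (3, 11), (3, 12), (3, 13), (3, 14), (3, 15)]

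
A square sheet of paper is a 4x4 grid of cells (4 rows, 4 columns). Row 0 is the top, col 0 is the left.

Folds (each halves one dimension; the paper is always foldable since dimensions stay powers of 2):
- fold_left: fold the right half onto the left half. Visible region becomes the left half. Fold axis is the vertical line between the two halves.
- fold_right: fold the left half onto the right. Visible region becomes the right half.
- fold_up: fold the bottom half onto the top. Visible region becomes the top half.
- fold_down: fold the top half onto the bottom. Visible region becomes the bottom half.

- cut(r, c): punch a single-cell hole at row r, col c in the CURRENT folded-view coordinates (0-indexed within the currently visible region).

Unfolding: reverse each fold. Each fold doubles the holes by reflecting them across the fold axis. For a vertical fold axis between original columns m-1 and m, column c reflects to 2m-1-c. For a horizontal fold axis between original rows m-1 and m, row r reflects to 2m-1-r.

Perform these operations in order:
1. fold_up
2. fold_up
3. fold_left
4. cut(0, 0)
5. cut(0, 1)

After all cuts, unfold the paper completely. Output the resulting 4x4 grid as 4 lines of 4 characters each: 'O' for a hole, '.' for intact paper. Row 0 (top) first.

Answer: OOOO
OOOO
OOOO
OOOO

Derivation:
Op 1 fold_up: fold axis h@2; visible region now rows[0,2) x cols[0,4) = 2x4
Op 2 fold_up: fold axis h@1; visible region now rows[0,1) x cols[0,4) = 1x4
Op 3 fold_left: fold axis v@2; visible region now rows[0,1) x cols[0,2) = 1x2
Op 4 cut(0, 0): punch at orig (0,0); cuts so far [(0, 0)]; region rows[0,1) x cols[0,2) = 1x2
Op 5 cut(0, 1): punch at orig (0,1); cuts so far [(0, 0), (0, 1)]; region rows[0,1) x cols[0,2) = 1x2
Unfold 1 (reflect across v@2): 4 holes -> [(0, 0), (0, 1), (0, 2), (0, 3)]
Unfold 2 (reflect across h@1): 8 holes -> [(0, 0), (0, 1), (0, 2), (0, 3), (1, 0), (1, 1), (1, 2), (1, 3)]
Unfold 3 (reflect across h@2): 16 holes -> [(0, 0), (0, 1), (0, 2), (0, 3), (1, 0), (1, 1), (1, 2), (1, 3), (2, 0), (2, 1), (2, 2), (2, 3), (3, 0), (3, 1), (3, 2), (3, 3)]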